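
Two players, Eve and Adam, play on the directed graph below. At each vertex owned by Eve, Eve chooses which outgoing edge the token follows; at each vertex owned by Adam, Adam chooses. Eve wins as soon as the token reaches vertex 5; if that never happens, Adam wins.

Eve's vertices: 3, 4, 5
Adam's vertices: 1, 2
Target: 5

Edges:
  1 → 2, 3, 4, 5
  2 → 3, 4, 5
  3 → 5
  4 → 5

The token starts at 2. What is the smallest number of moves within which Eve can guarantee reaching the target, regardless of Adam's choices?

A0 = {5}
A1: add {3, 4} — 3 (Eve) has 3→5; 4 (Eve) has 4→5.
A2: add {2} — 2 (Adam): all of {3, 4, 5} already in.
2 enters the attractor at level 2, so Eve can force the target in 2 moves from there.

2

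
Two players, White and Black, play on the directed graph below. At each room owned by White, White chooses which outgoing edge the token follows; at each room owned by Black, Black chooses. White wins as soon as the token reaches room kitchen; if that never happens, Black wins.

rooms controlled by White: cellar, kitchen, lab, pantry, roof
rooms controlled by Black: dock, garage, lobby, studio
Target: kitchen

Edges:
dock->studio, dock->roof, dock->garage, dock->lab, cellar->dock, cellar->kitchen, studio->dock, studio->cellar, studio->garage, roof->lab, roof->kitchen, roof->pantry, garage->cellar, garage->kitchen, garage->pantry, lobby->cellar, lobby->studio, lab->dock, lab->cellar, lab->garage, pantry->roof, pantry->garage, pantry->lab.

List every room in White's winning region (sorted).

A0 = {kitchen}
A1: add {cellar, roof} — cellar (White) has cellar→kitchen; roof (White) has roof→kitchen.
A2: add {lab, pantry} — lab (White) has lab→cellar; pantry (White) has pantry→roof.
A3: add {garage} — garage (Black): all of {cellar, kitchen, pantry} already in.
A4 = A3; e.g. dock (Black) can still go to studio. Fixed point.
White's winning region = {cellar, garage, kitchen, lab, pantry, roof}.

cellar, garage, kitchen, lab, pantry, roof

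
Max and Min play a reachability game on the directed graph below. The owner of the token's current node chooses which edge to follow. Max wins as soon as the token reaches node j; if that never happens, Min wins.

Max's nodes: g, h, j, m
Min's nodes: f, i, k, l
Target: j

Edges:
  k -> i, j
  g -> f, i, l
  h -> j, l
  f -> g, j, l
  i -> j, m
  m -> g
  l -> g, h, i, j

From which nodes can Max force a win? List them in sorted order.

A0 = {j}
A1: add {h} — h (Max) has h→j.
A2 = A1; e.g. f (Min) can still go to g. Fixed point.
Max's winning region = {h, j}.

h, j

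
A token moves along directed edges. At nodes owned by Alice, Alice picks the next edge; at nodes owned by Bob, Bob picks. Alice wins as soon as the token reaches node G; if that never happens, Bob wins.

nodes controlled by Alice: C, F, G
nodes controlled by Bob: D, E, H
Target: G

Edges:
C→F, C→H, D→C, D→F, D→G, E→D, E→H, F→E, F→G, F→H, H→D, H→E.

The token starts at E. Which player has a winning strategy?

Bob

A0 = {G}
A1: add {F} — F (Alice) has F→G.
A2: add {C} — C (Alice) has C→F.
A3: add {D} — D (Bob): all of {C, F, G} already in.
A4 = A3; e.g. E (Bob) can still go to H. Fixed point.
E never enters the attractor, so Bob can avoid the target forever.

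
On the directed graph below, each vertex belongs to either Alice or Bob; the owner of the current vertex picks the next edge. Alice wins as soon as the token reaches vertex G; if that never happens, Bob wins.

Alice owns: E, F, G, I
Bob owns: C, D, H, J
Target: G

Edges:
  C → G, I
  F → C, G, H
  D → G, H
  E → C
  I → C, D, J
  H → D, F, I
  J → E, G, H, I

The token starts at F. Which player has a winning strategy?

Alice

A0 = {G}
A1: add {F} — F (Alice) has F→G.
A2 = A1; e.g. C (Bob) can still go to I. Fixed point.
F ∈ A1, so Alice can force the target.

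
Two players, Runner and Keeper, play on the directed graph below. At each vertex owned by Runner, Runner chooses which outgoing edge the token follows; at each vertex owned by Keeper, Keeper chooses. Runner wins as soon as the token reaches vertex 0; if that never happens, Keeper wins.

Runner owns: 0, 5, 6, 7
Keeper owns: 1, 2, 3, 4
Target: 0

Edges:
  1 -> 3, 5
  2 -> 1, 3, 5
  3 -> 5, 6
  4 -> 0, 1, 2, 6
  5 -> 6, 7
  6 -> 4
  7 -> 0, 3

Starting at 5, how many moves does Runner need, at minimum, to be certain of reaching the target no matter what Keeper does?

2

A0 = {0}
A1: add {7} — 7 (Runner) has 7→0.
A2: add {5} — 5 (Runner) has 5→7.
A3 = A2; e.g. 1 (Keeper) can still go to 3. Fixed point.
5 enters the attractor at level 2, so Runner can force the target in 2 moves from there.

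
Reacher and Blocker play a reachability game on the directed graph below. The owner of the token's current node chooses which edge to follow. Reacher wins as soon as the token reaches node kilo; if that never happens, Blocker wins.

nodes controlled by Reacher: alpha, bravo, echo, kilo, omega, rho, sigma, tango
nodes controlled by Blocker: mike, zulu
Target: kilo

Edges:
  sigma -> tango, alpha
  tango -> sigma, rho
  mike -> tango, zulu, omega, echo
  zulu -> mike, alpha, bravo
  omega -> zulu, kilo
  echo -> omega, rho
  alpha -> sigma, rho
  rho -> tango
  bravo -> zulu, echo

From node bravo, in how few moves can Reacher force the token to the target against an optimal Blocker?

A0 = {kilo}
A1: add {omega} — omega (Reacher) has omega→kilo.
A2: add {echo} — echo (Reacher) has echo→omega.
A3: add {bravo} — bravo (Reacher) has bravo→echo.
A4 = A3; e.g. sigma (Reacher) has no edge into A3. Fixed point.
bravo enters the attractor at level 3, so Reacher can force the target in 3 moves from there.

3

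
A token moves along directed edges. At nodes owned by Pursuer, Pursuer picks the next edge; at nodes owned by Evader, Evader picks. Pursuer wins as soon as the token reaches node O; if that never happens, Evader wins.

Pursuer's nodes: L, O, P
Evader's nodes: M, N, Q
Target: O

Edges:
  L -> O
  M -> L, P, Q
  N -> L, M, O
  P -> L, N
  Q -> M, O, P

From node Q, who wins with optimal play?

Evader

A0 = {O}
A1: add {L} — L (Pursuer) has L→O.
A2: add {P} — P (Pursuer) has P→L.
A3 = A2; e.g. M (Evader) can still go to Q. Fixed point.
Q never enters the attractor, so Evader can avoid the target forever.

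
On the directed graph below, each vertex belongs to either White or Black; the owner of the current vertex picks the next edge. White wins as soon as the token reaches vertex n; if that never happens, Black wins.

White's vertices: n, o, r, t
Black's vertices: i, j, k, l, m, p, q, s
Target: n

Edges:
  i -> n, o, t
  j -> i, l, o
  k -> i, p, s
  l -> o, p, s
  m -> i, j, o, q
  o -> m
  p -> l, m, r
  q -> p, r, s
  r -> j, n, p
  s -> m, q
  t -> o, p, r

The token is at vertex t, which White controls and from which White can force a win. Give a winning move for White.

A0 = {n}
A1: add {r} — r (White) has r→n.
A2: add {t} — t (White) has t→r.
A3 = A2; e.g. i (Black) can still go to o. Fixed point.
From t, successor r is in the attractor (rank 1); the other successors o, p are not.

r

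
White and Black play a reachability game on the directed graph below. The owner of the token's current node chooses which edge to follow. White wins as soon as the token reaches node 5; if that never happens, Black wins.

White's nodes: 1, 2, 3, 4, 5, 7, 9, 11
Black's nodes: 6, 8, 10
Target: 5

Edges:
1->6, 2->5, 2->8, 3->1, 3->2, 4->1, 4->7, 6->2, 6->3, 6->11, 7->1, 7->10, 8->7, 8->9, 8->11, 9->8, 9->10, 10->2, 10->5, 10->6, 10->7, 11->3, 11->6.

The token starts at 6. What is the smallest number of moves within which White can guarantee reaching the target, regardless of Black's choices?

4

A0 = {5}
A1: add {2} — 2 (White) has 2→5.
A2: add {3} — 3 (White) has 3→2.
A3: add {11} — 11 (White) has 11→3.
A4: add {6} — 6 (Black): all of {2, 3, 11} already in.
6 enters the attractor at level 4, so White can force the target in 4 moves from there.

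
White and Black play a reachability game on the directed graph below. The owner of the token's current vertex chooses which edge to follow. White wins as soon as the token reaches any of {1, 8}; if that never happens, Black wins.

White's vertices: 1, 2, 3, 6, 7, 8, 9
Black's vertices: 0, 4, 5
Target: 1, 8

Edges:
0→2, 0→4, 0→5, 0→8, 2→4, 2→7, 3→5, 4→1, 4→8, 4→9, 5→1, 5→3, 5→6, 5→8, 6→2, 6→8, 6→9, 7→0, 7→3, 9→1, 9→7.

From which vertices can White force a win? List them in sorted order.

A0 = {1, 8}
A1: add {6, 9} — 6 (White) has 6→8; 9 (White) has 9→1.
A2: add {4} — 4 (Black): all of {1, 8, 9} already in.
A3: add {2} — 2 (White) has 2→4.
A4 = A3; e.g. 0 (Black) can still go to 5. Fixed point.
White's winning region = {1, 2, 4, 6, 8, 9}.

1, 2, 4, 6, 8, 9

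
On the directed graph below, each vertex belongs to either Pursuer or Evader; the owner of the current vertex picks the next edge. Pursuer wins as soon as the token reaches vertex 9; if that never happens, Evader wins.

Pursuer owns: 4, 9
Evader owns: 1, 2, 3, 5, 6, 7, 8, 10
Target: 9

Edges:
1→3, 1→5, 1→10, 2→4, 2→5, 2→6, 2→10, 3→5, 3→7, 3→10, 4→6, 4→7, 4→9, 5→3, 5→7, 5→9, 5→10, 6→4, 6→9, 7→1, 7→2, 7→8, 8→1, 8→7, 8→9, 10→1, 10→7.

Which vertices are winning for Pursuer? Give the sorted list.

4, 6, 9

A0 = {9}
A1: add {4} — 4 (Pursuer) has 4→9.
A2: add {6} — 6 (Evader): all of {4, 9} already in.
A3 = A2; e.g. 1 (Evader) can still go to 3. Fixed point.
Pursuer's winning region = {4, 6, 9}.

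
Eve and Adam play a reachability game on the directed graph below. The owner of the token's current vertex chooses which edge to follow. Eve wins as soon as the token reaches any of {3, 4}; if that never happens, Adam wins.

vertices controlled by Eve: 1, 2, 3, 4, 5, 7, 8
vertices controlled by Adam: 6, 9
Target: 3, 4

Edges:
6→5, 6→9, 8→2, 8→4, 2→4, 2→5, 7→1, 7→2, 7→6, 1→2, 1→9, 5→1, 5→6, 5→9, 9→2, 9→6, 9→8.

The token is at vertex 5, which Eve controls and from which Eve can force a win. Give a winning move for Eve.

1

A0 = {3, 4}
A1: add {2, 8} — 2 (Eve) has 2→4; 8 (Eve) has 8→4.
A2: add {1, 7} — 1 (Eve) has 1→2; 7 (Eve) has 7→2.
A3: add {5} — 5 (Eve) has 5→1.
A4 = A3; e.g. 6 (Adam) can still go to 9. Fixed point.
From 5, successor 1 is in the attractor (rank 2); the other successors 6, 9 are not.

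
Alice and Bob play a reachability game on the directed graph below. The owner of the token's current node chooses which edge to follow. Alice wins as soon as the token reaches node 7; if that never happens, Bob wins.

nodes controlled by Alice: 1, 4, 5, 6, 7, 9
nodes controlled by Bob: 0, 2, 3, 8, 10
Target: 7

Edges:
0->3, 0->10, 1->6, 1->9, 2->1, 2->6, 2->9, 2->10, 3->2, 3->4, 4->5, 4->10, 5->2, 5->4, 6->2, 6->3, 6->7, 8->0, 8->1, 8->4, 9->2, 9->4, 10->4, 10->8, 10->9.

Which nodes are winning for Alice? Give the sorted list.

1, 6, 7

A0 = {7}
A1: add {6} — 6 (Alice) has 6→7.
A2: add {1} — 1 (Alice) has 1→6.
A3 = A2; e.g. 0 (Bob) can still go to 3. Fixed point.
Alice's winning region = {1, 6, 7}.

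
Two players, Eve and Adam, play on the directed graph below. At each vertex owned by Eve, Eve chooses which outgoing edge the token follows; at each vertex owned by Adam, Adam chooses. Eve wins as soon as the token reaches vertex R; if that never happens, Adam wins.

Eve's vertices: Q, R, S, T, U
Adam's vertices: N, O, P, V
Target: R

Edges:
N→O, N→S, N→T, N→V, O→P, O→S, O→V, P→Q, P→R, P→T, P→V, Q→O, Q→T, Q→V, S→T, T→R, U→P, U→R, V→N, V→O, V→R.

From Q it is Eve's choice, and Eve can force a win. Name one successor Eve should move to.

T

A0 = {R}
A1: add {T, U} — T (Eve) has T→R; U (Eve) has U→R.
A2: add {Q, S} — Q (Eve) has Q→T; S (Eve) has S→T.
A3 = A2; e.g. N (Adam) can still go to O. Fixed point.
From Q, successor T is in the attractor (rank 1); the other successors O, V are not.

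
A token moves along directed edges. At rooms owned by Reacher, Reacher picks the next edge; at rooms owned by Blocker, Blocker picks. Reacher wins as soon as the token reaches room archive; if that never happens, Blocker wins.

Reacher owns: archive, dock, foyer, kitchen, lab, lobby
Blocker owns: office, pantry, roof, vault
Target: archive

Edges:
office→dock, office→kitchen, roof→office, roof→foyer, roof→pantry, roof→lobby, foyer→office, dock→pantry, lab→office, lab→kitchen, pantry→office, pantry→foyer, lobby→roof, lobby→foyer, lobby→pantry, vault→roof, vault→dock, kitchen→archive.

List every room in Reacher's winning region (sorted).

A0 = {archive}
A1: add {kitchen} — kitchen (Reacher) has kitchen→archive.
A2: add {lab} — lab (Reacher) has lab→kitchen.
A3 = A2; e.g. office (Blocker) can still go to dock. Fixed point.
Reacher's winning region = {archive, kitchen, lab}.

archive, kitchen, lab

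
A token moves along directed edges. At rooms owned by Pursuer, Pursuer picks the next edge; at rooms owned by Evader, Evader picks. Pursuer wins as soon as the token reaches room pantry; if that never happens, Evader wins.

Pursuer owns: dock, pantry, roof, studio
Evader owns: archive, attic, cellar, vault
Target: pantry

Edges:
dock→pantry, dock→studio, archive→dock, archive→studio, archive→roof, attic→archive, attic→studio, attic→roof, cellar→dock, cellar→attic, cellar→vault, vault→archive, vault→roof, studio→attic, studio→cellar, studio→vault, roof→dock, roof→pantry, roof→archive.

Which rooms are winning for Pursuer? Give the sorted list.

dock, pantry, roof

A0 = {pantry}
A1: add {dock, roof} — dock (Pursuer) has dock→pantry; roof (Pursuer) has roof→pantry.
A2 = A1; e.g. archive (Evader) can still go to studio. Fixed point.
Pursuer's winning region = {dock, pantry, roof}.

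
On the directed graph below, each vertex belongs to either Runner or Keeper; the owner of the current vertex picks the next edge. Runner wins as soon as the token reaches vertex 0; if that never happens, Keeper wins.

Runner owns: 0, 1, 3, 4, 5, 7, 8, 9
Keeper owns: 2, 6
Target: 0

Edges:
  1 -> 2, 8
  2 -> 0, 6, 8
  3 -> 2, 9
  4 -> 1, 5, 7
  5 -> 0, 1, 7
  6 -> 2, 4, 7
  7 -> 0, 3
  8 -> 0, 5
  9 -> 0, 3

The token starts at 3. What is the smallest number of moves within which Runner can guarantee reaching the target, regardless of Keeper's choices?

2

A0 = {0}
A1: add {5, 7, 8, 9} — 5 (Runner) has 5→0; 7 (Runner) has 7→0; 8 (Runner) has 8→0; 9 (Runner) has 9→0.
A2: add {1, 3, 4} — 1 (Runner) has 1→8; 3 (Runner) has 3→9; 4 (Runner) has 4→5.
A3 = A2; e.g. 2 (Keeper) can still go to 6. Fixed point.
3 enters the attractor at level 2, so Runner can force the target in 2 moves from there.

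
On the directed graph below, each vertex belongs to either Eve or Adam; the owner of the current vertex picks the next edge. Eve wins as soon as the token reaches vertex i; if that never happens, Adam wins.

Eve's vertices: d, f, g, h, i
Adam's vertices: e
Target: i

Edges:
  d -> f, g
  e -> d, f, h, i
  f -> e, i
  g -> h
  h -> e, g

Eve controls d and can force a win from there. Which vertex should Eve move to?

f

A0 = {i}
A1: add {f} — f (Eve) has f→i.
A2: add {d} — d (Eve) has d→f.
A3 = A2; e.g. e (Adam) can still go to h. Fixed point.
From d, successor f is in the attractor (rank 1); the other successor g is not.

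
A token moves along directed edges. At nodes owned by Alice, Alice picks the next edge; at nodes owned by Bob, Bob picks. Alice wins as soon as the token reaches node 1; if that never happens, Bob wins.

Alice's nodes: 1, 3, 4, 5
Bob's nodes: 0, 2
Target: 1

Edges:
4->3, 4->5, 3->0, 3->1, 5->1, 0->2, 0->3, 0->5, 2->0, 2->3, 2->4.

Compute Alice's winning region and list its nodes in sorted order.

1, 3, 4, 5

A0 = {1}
A1: add {3, 5} — 3 (Alice) has 3→1; 5 (Alice) has 5→1.
A2: add {4} — 4 (Alice) has 4→3.
A3 = A2; e.g. 0 (Bob) can still go to 2. Fixed point.
Alice's winning region = {1, 3, 4, 5}.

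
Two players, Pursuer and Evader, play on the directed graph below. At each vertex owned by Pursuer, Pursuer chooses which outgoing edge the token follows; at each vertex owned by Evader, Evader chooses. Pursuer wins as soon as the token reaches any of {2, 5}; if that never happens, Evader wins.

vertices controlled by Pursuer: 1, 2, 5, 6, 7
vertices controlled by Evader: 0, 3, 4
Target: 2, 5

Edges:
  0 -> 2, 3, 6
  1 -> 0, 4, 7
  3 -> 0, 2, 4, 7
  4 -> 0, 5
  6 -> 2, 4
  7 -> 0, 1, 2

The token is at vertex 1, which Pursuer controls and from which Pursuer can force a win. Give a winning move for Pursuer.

A0 = {2, 5}
A1: add {6, 7} — 6 (Pursuer) has 6→2; 7 (Pursuer) has 7→2.
A2: add {1} — 1 (Pursuer) has 1→7.
A3 = A2; e.g. 0 (Evader) can still go to 3. Fixed point.
From 1, successor 7 is in the attractor (rank 1); the other successors 0, 4 are not.

7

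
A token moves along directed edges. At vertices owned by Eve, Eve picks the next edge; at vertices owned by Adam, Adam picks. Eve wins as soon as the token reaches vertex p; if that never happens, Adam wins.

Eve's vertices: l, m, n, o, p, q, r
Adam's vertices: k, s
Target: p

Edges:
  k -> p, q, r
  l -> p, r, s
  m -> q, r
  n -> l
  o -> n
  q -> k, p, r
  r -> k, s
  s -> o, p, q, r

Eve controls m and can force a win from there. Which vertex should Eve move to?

A0 = {p}
A1: add {l, q} — l (Eve) has l→p; q (Eve) has q→p.
A2: add {m, n} — m (Eve) has m→q; n (Eve) has n→l.
A3: add {o} — o (Eve) has o→n.
A4 = A3; e.g. k (Adam) can still go to r. Fixed point.
From m, successor q is in the attractor (rank 1); the other successor r is not.

q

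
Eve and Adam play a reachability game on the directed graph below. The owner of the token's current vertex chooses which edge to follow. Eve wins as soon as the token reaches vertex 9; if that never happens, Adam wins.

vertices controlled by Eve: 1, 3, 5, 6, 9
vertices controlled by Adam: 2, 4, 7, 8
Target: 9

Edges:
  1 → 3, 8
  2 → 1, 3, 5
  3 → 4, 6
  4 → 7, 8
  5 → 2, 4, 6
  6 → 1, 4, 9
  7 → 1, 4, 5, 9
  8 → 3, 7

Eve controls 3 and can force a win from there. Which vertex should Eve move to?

A0 = {9}
A1: add {6} — 6 (Eve) has 6→9.
A2: add {3, 5} — 3 (Eve) has 3→6; 5 (Eve) has 5→6.
A3: add {1} — 1 (Eve) has 1→3.
A4: add {2} — 2 (Adam): all of {1, 3, 5} already in.
A5 = A4; e.g. 4 (Adam) can still go to 7. Fixed point.
From 3, successor 6 is in the attractor (rank 1); the other successor 4 is not.

6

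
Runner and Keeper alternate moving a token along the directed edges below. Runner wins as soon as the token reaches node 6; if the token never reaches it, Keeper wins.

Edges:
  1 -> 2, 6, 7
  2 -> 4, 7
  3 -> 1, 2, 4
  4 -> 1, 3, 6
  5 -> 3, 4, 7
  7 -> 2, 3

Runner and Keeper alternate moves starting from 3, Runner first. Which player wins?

Keeper

Track states (vertex, player-to-move).
A0 = {(6,Runner), (6,Keeper)}
A1: add {(1,Runner), (4,Runner)}.
A2 = A1; e.g. (1,Keeper) stays out. (3,Runner) never enters ⇒ Keeper avoids the target.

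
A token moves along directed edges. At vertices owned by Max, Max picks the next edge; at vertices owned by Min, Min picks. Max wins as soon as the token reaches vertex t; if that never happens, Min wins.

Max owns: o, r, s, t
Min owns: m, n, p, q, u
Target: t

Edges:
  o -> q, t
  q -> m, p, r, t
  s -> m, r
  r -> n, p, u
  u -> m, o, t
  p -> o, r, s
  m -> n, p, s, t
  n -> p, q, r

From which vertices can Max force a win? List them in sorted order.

A0 = {t}
A1: add {o} — o (Max) has o→t.
A2 = A1; e.g. m (Min) can still go to n. Fixed point.
Max's winning region = {o, t}.

o, t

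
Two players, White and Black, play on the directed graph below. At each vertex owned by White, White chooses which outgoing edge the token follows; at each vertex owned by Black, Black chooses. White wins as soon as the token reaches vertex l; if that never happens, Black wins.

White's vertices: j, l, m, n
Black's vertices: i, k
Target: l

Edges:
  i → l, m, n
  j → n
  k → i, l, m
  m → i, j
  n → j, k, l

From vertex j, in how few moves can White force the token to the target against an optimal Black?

2

A0 = {l}
A1: add {n} — n (White) has n→l.
A2: add {j} — j (White) has j→n.
j enters the attractor at level 2, so White can force the target in 2 moves from there.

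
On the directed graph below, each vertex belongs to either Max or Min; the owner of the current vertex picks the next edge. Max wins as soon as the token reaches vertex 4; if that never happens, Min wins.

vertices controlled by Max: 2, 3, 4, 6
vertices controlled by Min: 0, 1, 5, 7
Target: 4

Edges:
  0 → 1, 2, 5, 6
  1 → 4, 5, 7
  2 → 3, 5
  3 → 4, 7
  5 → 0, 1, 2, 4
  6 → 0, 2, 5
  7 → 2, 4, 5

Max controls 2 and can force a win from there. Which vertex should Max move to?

A0 = {4}
A1: add {3} — 3 (Max) has 3→4.
A2: add {2} — 2 (Max) has 2→3.
A3: add {6} — 6 (Max) has 6→2.
A4 = A3; e.g. 0 (Min) can still go to 1. Fixed point.
From 2, successor 3 is in the attractor (rank 1); the other successor 5 is not.

3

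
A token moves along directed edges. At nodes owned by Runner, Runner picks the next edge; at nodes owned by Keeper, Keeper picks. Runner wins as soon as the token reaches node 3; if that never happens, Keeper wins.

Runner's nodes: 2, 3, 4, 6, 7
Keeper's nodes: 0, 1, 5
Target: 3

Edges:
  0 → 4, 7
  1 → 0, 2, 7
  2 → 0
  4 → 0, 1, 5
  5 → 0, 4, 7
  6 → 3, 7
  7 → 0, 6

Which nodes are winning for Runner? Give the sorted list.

3, 6, 7

A0 = {3}
A1: add {6} — 6 (Runner) has 6→3.
A2: add {7} — 7 (Runner) has 7→6.
A3 = A2; e.g. 0 (Keeper) can still go to 4. Fixed point.
Runner's winning region = {3, 6, 7}.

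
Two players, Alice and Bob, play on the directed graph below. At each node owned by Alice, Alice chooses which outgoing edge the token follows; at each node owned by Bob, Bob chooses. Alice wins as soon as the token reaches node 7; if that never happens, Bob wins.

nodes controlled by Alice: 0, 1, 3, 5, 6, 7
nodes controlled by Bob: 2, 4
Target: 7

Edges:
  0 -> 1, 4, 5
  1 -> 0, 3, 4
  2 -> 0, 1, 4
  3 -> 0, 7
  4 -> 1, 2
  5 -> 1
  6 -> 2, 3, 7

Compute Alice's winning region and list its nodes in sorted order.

A0 = {7}
A1: add {3, 6} — 3 (Alice) has 3→7; 6 (Alice) has 6→7.
A2: add {1} — 1 (Alice) has 1→3.
A3: add {0, 5} — 0 (Alice) has 0→1; 5 (Alice) has 5→1.
A4 = A3; e.g. 2 (Bob) can still go to 4. Fixed point.
Alice's winning region = {0, 1, 3, 5, 6, 7}.

0, 1, 3, 5, 6, 7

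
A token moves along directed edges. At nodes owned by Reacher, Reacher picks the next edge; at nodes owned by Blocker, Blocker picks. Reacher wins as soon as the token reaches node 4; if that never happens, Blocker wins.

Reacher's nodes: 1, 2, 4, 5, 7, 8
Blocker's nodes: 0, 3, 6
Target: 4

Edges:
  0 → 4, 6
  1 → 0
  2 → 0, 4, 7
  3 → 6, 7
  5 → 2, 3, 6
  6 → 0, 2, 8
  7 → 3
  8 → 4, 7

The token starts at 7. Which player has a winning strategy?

Blocker

A0 = {4}
A1: add {2, 8} — 2 (Reacher) has 2→4; 8 (Reacher) has 8→4.
A2: add {5} — 5 (Reacher) has 5→2.
A3 = A2; e.g. 0 (Blocker) can still go to 6. Fixed point.
7 never enters the attractor, so Blocker can avoid the target forever.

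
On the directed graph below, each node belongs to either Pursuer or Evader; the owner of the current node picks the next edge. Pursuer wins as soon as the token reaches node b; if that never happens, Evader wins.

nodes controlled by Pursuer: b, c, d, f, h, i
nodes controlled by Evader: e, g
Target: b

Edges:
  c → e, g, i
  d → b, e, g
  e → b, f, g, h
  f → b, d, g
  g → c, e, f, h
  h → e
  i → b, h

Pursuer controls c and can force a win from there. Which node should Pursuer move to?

A0 = {b}
A1: add {d, f, i} — d (Pursuer) has d→b; f (Pursuer) has f→b; i (Pursuer) has i→b.
A2: add {c} — c (Pursuer) has c→i.
A3 = A2; e.g. e (Evader) can still go to g. Fixed point.
From c, successor i is in the attractor (rank 1); the other successors e, g are not.

i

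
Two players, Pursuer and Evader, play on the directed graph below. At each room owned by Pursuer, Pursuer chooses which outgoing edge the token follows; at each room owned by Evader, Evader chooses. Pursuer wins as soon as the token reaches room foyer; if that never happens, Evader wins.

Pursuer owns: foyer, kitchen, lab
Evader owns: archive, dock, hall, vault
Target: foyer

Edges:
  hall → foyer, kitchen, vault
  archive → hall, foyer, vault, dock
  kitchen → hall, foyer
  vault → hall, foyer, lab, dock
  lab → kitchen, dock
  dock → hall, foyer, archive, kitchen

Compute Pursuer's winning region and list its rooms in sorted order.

A0 = {foyer}
A1: add {kitchen} — kitchen (Pursuer) has kitchen→foyer.
A2: add {lab} — lab (Pursuer) has lab→kitchen.
A3 = A2; e.g. hall (Evader) can still go to vault. Fixed point.
Pursuer's winning region = {foyer, kitchen, lab}.

foyer, kitchen, lab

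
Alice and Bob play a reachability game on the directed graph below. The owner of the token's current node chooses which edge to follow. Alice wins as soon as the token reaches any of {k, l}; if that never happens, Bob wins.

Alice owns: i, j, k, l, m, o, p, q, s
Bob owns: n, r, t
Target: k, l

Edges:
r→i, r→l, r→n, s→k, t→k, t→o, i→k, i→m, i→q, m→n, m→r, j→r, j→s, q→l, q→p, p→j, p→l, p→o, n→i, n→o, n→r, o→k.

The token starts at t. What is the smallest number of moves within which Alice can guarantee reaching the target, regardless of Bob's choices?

A0 = {k, l}
A1: add {i, o, p, q, s} — i (Alice) has i→k; o (Alice) has o→k; p (Alice) has p→l; q (Alice) has q→l; s (Alice) has s→k.
A2: add {j, t} — j (Alice) has j→s; t (Bob): all of {k, o} already in.
A3 = A2; e.g. m (Alice) has no edge into A2. Fixed point.
t enters the attractor at level 2, so Alice can force the target in 2 moves from there.

2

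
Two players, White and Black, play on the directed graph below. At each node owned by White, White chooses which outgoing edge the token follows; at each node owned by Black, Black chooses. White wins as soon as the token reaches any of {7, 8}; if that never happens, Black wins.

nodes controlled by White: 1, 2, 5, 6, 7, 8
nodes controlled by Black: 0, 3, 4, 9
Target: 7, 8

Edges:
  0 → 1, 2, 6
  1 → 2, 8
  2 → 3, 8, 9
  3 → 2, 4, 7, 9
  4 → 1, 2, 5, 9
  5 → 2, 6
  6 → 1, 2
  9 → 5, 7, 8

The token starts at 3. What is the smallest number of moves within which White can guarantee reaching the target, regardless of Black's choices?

A0 = {7, 8}
A1: add {1, 2} — 1 (White) has 1→8; 2 (White) has 2→8.
A2: add {5, 6} — 5 (White) has 5→2; 6 (White) has 6→1.
A3: add {0, 9} — 0 (Black): all of {1, 2, 6} already in; 9 (Black): all of {5, 7, 8} already in.
A4: add {4} — 4 (Black): all of {1, 2, 5, 9} already in.
A5: add {3} — 3 (Black): all of {2, 4, 7, 9} already in.
A5 = all vertices. Fixed point.
3 enters the attractor at level 5, so White can force the target in 5 moves from there.

5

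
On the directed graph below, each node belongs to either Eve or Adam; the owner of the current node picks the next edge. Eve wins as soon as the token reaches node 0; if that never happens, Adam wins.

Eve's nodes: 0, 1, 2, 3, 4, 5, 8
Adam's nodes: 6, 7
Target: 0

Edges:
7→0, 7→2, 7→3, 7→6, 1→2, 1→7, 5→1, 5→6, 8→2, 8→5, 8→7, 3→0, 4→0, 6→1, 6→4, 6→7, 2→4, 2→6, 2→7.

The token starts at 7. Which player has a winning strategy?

Adam

A0 = {0}
A1: add {3, 4} — 3 (Eve) has 3→0; 4 (Eve) has 4→0.
A2: add {2} — 2 (Eve) has 2→4.
A3: add {1, 8} — 1 (Eve) has 1→2; 8 (Eve) has 8→2.
A4: add {5} — 5 (Eve) has 5→1.
A5 = A4; e.g. 6 (Adam) can still go to 7. Fixed point.
7 never enters the attractor, so Adam can avoid the target forever.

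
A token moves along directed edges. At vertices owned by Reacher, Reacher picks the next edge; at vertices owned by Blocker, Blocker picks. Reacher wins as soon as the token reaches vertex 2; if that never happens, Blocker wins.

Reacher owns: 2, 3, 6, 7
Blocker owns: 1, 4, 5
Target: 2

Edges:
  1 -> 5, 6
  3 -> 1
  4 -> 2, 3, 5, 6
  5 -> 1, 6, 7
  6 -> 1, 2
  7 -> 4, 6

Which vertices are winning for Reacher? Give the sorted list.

A0 = {2}
A1: add {6} — 6 (Reacher) has 6→2.
A2: add {7} — 7 (Reacher) has 7→6.
A3 = A2; e.g. 1 (Blocker) can still go to 5. Fixed point.
Reacher's winning region = {2, 6, 7}.

2, 6, 7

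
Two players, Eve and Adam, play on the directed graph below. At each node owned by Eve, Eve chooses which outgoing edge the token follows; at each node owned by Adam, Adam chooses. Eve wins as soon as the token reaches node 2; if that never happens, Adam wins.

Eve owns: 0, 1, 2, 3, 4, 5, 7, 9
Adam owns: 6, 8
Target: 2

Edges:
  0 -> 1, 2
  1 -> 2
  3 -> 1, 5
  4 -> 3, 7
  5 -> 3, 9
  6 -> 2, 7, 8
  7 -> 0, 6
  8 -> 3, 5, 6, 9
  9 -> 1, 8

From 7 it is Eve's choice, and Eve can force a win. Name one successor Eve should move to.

0

A0 = {2}
A1: add {0, 1} — 0 (Eve) has 0→2; 1 (Eve) has 1→2.
A2: add {3, 7, 9} — 3 (Eve) has 3→1; 7 (Eve) has 7→0; 9 (Eve) has 9→1.
A3: add {4, 5} — 4 (Eve) has 4→3; 5 (Eve) has 5→3.
A4 = A3; e.g. 6 (Adam) can still go to 8. Fixed point.
From 7, successor 0 is in the attractor (rank 1); the other successor 6 is not.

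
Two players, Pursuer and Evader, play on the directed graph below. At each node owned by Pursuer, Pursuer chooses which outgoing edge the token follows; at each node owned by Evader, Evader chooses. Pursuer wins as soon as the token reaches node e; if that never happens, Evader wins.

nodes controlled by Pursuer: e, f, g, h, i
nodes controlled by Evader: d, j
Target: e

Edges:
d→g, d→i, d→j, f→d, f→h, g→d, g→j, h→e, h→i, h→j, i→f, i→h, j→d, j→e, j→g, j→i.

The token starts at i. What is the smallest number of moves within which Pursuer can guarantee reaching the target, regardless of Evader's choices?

2

A0 = {e}
A1: add {h} — h (Pursuer) has h→e.
A2: add {f, i} — f (Pursuer) has f→h; i (Pursuer) has i→h.
A3 = A2; e.g. d (Evader) can still go to g. Fixed point.
i enters the attractor at level 2, so Pursuer can force the target in 2 moves from there.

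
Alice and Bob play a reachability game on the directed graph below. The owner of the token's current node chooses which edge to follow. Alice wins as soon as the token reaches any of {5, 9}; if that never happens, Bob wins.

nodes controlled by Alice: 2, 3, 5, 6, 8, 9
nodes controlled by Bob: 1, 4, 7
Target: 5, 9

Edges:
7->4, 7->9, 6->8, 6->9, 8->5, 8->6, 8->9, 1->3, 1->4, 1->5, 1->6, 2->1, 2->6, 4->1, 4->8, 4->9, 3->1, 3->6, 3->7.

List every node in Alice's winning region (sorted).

2, 3, 5, 6, 8, 9

A0 = {5, 9}
A1: add {6, 8} — 6 (Alice) has 6→9; 8 (Alice) has 8→5.
A2: add {2, 3} — 2 (Alice) has 2→6; 3 (Alice) has 3→6.
A3 = A2; e.g. 1 (Bob) can still go to 4. Fixed point.
Alice's winning region = {2, 3, 5, 6, 8, 9}.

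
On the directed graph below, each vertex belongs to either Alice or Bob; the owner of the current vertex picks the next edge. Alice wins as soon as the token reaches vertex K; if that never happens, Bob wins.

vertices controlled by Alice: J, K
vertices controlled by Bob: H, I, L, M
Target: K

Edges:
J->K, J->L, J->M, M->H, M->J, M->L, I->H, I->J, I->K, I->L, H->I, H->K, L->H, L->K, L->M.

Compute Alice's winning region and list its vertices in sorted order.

A0 = {K}
A1: add {J} — J (Alice) has J→K.
A2 = A1; e.g. H (Bob) can still go to I. Fixed point.
Alice's winning region = {J, K}.

J, K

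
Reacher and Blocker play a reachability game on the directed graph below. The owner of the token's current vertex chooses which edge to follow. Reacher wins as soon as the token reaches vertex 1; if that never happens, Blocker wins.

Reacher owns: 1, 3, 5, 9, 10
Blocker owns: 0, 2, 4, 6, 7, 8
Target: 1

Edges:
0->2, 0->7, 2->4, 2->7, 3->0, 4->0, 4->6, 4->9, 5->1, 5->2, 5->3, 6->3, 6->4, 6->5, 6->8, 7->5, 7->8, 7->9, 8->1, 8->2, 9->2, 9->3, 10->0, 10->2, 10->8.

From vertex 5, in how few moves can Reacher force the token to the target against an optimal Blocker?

A0 = {1}
A1: add {5} — 5 (Reacher) has 5→1.
A2 = A1; e.g. 0 (Blocker) can still go to 2. Fixed point.
5 enters the attractor at level 1, so Reacher can force the target in 1 move from there.

1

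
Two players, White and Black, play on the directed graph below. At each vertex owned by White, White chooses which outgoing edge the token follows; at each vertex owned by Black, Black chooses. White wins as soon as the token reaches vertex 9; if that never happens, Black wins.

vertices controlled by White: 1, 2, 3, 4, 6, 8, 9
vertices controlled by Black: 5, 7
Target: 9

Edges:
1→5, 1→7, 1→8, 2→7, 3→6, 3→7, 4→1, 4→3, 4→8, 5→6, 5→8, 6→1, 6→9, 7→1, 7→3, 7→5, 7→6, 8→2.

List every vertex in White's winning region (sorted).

A0 = {9}
A1: add {6} — 6 (White) has 6→9.
A2: add {3} — 3 (White) has 3→6.
A3: add {4} — 4 (White) has 4→3.
A4 = A3; e.g. 1 (White) has no edge into A3. Fixed point.
White's winning region = {3, 4, 6, 9}.

3, 4, 6, 9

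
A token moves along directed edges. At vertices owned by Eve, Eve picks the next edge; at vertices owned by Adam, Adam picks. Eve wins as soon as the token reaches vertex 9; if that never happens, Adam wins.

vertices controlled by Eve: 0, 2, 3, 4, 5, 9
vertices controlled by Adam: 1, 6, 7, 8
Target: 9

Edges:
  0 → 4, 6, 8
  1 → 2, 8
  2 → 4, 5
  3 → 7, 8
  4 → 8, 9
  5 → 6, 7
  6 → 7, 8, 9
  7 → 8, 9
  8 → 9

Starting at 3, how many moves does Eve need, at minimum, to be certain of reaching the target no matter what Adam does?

A0 = {9}
A1: add {4, 8} — 4 (Eve) has 4→9; 8 (Adam): all of {9} already in.
A2: add {0, 2, 3, 7} — 0 (Eve) has 0→4; 2 (Eve) has 2→4; 3 (Eve) has 3→8; 7 (Adam): all of {8, 9} already in.
3 enters the attractor at level 2, so Eve can force the target in 2 moves from there.

2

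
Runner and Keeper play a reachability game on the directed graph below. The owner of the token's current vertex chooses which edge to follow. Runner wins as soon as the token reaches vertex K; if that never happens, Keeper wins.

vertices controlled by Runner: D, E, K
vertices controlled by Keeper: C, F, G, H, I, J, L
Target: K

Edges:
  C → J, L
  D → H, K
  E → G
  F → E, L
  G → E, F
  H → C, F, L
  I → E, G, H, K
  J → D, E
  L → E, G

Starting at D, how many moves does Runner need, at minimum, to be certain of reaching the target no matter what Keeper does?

1

A0 = {K}
A1: add {D} — D (Runner) has D→K.
A2 = A1; e.g. C (Keeper) can still go to J. Fixed point.
D enters the attractor at level 1, so Runner can force the target in 1 move from there.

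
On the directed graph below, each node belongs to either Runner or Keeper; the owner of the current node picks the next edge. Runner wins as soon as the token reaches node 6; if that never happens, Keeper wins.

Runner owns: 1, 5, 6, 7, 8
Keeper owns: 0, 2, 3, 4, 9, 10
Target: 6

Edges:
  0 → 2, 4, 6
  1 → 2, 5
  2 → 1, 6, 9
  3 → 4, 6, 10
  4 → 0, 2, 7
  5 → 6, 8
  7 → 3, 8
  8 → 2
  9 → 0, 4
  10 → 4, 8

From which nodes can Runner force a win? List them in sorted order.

A0 = {6}
A1: add {5} — 5 (Runner) has 5→6.
A2: add {1} — 1 (Runner) has 1→5.
A3 = A2; e.g. 0 (Keeper) can still go to 2. Fixed point.
Runner's winning region = {1, 5, 6}.

1, 5, 6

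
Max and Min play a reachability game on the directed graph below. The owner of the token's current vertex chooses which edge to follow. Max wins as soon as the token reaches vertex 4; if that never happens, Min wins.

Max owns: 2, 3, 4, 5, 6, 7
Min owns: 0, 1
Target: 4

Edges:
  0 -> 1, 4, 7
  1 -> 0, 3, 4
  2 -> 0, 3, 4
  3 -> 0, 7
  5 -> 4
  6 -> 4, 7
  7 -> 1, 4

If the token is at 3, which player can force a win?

Max

A0 = {4}
A1: add {2, 5, 6, 7} — 2 (Max) has 2→4; 5 (Max) has 5→4; 6 (Max) has 6→4; 7 (Max) has 7→4.
A2: add {3} — 3 (Max) has 3→7.
A3 = A2; e.g. 0 (Min) can still go to 1. Fixed point.
3 ∈ A2, so Max can force the target.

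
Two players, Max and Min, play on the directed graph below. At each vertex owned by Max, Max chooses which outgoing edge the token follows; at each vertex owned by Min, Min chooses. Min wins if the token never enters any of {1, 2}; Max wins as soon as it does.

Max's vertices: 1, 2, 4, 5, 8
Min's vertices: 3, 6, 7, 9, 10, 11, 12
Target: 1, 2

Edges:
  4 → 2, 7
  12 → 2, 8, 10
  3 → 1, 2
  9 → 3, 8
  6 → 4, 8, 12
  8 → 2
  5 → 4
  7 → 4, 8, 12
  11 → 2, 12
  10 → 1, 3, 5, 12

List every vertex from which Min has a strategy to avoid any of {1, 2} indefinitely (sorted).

A0 = {1, 2}
A1: add {3, 4, 8} — 3 (Min): all of {1, 2} already in; 4 (Max) has 4→2; 8 (Max) has 8→2.
A2: add {5, 9} — 5 (Max) has 5→4; 9 (Min): all of {3, 8} already in.
A3 = A2; e.g. 6 (Min) can still go to 12. Fixed point.
Max's attractor = {1, 2, 3, 4, 5, 8, 9}; Min avoids the target exactly from the complement.

6, 7, 10, 11, 12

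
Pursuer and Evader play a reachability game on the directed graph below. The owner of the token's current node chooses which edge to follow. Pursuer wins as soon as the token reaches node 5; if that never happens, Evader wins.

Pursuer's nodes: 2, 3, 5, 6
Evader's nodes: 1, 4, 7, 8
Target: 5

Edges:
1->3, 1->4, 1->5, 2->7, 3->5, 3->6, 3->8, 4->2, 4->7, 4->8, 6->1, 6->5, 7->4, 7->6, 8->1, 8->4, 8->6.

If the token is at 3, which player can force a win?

A0 = {5}
A1: add {3, 6} — 3 (Pursuer) has 3→5; 6 (Pursuer) has 6→5.
A2 = A1; e.g. 1 (Evader) can still go to 4. Fixed point.
3 ∈ A1, so Pursuer can force the target.

Pursuer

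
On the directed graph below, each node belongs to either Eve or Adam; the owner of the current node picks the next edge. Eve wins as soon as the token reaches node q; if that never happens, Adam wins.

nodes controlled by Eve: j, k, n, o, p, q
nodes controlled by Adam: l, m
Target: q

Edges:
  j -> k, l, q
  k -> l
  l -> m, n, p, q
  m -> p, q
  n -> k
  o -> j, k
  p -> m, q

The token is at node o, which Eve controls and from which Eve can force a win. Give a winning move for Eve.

A0 = {q}
A1: add {j, p} — j (Eve) has j→q; p (Eve) has p→q.
A2: add {m, o} — m (Adam): all of {p, q} already in; o (Eve) has o→j.
A3 = A2; e.g. k (Eve) has no edge into A2. Fixed point.
From o, successor j is in the attractor (rank 1); the other successor k is not.

j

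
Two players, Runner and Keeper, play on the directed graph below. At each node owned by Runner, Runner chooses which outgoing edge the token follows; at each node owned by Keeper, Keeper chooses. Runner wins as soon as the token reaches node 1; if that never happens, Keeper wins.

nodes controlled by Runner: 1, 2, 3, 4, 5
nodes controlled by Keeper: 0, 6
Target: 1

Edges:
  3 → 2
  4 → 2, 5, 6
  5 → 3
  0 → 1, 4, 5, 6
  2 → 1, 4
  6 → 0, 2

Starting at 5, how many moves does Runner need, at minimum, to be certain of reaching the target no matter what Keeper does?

3

A0 = {1}
A1: add {2} — 2 (Runner) has 2→1.
A2: add {3, 4} — 3 (Runner) has 3→2; 4 (Runner) has 4→2.
A3: add {5} — 5 (Runner) has 5→3.
A4 = A3; e.g. 0 (Keeper) can still go to 6. Fixed point.
5 enters the attractor at level 3, so Runner can force the target in 3 moves from there.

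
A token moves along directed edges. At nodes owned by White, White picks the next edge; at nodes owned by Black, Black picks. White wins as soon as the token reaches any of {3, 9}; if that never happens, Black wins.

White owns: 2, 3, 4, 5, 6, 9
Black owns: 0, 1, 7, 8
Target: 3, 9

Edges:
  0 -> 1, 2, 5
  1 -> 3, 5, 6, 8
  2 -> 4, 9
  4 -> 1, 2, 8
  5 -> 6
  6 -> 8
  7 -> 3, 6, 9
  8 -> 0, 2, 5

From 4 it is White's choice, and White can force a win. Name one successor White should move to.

A0 = {3, 9}
A1: add {2} — 2 (White) has 2→9.
A2: add {4} — 4 (White) has 4→2.
A3 = A2; e.g. 0 (Black) can still go to 1. Fixed point.
From 4, successor 2 is in the attractor (rank 1); the other successors 1, 8 are not.

2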